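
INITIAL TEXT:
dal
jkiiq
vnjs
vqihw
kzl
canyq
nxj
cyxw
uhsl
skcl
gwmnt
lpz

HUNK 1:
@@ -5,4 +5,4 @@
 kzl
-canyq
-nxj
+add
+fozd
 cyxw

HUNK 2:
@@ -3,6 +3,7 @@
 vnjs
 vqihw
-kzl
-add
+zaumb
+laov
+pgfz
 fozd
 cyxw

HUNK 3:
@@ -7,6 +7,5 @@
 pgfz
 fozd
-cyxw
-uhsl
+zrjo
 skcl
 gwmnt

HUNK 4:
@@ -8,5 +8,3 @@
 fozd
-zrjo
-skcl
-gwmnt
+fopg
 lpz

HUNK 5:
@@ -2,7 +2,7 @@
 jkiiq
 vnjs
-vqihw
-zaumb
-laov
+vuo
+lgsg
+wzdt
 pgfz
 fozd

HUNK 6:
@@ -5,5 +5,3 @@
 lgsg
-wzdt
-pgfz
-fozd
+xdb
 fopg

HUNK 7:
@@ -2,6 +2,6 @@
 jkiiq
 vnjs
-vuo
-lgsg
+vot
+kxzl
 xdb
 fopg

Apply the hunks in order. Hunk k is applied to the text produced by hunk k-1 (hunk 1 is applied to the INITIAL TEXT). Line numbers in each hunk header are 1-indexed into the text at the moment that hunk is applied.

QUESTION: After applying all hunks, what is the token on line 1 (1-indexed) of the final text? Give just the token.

Answer: dal

Derivation:
Hunk 1: at line 5 remove [canyq,nxj] add [add,fozd] -> 12 lines: dal jkiiq vnjs vqihw kzl add fozd cyxw uhsl skcl gwmnt lpz
Hunk 2: at line 3 remove [kzl,add] add [zaumb,laov,pgfz] -> 13 lines: dal jkiiq vnjs vqihw zaumb laov pgfz fozd cyxw uhsl skcl gwmnt lpz
Hunk 3: at line 7 remove [cyxw,uhsl] add [zrjo] -> 12 lines: dal jkiiq vnjs vqihw zaumb laov pgfz fozd zrjo skcl gwmnt lpz
Hunk 4: at line 8 remove [zrjo,skcl,gwmnt] add [fopg] -> 10 lines: dal jkiiq vnjs vqihw zaumb laov pgfz fozd fopg lpz
Hunk 5: at line 2 remove [vqihw,zaumb,laov] add [vuo,lgsg,wzdt] -> 10 lines: dal jkiiq vnjs vuo lgsg wzdt pgfz fozd fopg lpz
Hunk 6: at line 5 remove [wzdt,pgfz,fozd] add [xdb] -> 8 lines: dal jkiiq vnjs vuo lgsg xdb fopg lpz
Hunk 7: at line 2 remove [vuo,lgsg] add [vot,kxzl] -> 8 lines: dal jkiiq vnjs vot kxzl xdb fopg lpz
Final line 1: dal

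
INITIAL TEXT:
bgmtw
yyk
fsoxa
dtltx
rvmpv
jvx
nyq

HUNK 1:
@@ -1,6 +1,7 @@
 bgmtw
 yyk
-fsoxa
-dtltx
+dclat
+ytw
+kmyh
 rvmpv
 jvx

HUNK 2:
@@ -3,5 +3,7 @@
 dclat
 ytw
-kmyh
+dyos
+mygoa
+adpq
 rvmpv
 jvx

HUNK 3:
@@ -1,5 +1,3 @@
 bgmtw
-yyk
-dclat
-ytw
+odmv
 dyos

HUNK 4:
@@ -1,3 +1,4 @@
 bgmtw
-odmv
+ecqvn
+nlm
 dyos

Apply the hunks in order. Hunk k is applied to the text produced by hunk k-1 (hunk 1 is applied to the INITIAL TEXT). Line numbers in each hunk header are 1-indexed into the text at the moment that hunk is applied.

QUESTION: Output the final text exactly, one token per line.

Answer: bgmtw
ecqvn
nlm
dyos
mygoa
adpq
rvmpv
jvx
nyq

Derivation:
Hunk 1: at line 1 remove [fsoxa,dtltx] add [dclat,ytw,kmyh] -> 8 lines: bgmtw yyk dclat ytw kmyh rvmpv jvx nyq
Hunk 2: at line 3 remove [kmyh] add [dyos,mygoa,adpq] -> 10 lines: bgmtw yyk dclat ytw dyos mygoa adpq rvmpv jvx nyq
Hunk 3: at line 1 remove [yyk,dclat,ytw] add [odmv] -> 8 lines: bgmtw odmv dyos mygoa adpq rvmpv jvx nyq
Hunk 4: at line 1 remove [odmv] add [ecqvn,nlm] -> 9 lines: bgmtw ecqvn nlm dyos mygoa adpq rvmpv jvx nyq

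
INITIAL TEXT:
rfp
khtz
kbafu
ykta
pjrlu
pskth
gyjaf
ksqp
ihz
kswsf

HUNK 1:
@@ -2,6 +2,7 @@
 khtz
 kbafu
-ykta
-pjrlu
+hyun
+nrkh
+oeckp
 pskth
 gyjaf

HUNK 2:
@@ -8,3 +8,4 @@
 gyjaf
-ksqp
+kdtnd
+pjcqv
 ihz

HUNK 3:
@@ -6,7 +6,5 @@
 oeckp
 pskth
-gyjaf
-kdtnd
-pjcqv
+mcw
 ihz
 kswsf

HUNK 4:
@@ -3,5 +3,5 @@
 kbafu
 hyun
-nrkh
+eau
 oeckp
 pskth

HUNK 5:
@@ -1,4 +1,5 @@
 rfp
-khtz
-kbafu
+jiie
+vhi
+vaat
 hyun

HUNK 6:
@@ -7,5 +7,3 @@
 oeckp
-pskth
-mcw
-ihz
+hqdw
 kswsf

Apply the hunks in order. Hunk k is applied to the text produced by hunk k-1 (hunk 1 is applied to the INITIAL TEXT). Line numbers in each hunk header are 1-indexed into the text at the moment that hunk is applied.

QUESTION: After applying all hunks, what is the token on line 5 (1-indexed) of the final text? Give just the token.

Hunk 1: at line 2 remove [ykta,pjrlu] add [hyun,nrkh,oeckp] -> 11 lines: rfp khtz kbafu hyun nrkh oeckp pskth gyjaf ksqp ihz kswsf
Hunk 2: at line 8 remove [ksqp] add [kdtnd,pjcqv] -> 12 lines: rfp khtz kbafu hyun nrkh oeckp pskth gyjaf kdtnd pjcqv ihz kswsf
Hunk 3: at line 6 remove [gyjaf,kdtnd,pjcqv] add [mcw] -> 10 lines: rfp khtz kbafu hyun nrkh oeckp pskth mcw ihz kswsf
Hunk 4: at line 3 remove [nrkh] add [eau] -> 10 lines: rfp khtz kbafu hyun eau oeckp pskth mcw ihz kswsf
Hunk 5: at line 1 remove [khtz,kbafu] add [jiie,vhi,vaat] -> 11 lines: rfp jiie vhi vaat hyun eau oeckp pskth mcw ihz kswsf
Hunk 6: at line 7 remove [pskth,mcw,ihz] add [hqdw] -> 9 lines: rfp jiie vhi vaat hyun eau oeckp hqdw kswsf
Final line 5: hyun

Answer: hyun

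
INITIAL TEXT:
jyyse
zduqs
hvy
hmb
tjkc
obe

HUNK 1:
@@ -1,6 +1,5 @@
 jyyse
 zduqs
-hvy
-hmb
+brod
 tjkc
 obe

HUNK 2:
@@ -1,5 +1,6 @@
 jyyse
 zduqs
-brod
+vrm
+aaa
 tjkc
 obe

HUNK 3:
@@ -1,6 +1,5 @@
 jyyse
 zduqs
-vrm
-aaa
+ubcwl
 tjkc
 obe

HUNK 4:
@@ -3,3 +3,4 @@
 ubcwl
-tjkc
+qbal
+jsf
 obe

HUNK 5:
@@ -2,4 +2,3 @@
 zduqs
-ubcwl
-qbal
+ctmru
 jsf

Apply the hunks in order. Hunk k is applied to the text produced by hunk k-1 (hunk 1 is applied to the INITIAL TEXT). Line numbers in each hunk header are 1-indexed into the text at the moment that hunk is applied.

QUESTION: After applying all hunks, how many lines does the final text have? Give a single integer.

Answer: 5

Derivation:
Hunk 1: at line 1 remove [hvy,hmb] add [brod] -> 5 lines: jyyse zduqs brod tjkc obe
Hunk 2: at line 1 remove [brod] add [vrm,aaa] -> 6 lines: jyyse zduqs vrm aaa tjkc obe
Hunk 3: at line 1 remove [vrm,aaa] add [ubcwl] -> 5 lines: jyyse zduqs ubcwl tjkc obe
Hunk 4: at line 3 remove [tjkc] add [qbal,jsf] -> 6 lines: jyyse zduqs ubcwl qbal jsf obe
Hunk 5: at line 2 remove [ubcwl,qbal] add [ctmru] -> 5 lines: jyyse zduqs ctmru jsf obe
Final line count: 5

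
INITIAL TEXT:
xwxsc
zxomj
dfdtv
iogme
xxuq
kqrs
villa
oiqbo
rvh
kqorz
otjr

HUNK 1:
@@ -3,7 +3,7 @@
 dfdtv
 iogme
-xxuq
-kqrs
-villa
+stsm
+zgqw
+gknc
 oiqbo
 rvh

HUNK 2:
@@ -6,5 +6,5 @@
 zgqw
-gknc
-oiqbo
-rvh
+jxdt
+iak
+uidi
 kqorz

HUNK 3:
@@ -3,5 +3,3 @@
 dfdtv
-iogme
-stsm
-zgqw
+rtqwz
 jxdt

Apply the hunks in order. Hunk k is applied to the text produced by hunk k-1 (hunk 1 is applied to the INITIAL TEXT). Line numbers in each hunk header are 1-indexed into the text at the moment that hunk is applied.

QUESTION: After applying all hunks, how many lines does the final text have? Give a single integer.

Hunk 1: at line 3 remove [xxuq,kqrs,villa] add [stsm,zgqw,gknc] -> 11 lines: xwxsc zxomj dfdtv iogme stsm zgqw gknc oiqbo rvh kqorz otjr
Hunk 2: at line 6 remove [gknc,oiqbo,rvh] add [jxdt,iak,uidi] -> 11 lines: xwxsc zxomj dfdtv iogme stsm zgqw jxdt iak uidi kqorz otjr
Hunk 3: at line 3 remove [iogme,stsm,zgqw] add [rtqwz] -> 9 lines: xwxsc zxomj dfdtv rtqwz jxdt iak uidi kqorz otjr
Final line count: 9

Answer: 9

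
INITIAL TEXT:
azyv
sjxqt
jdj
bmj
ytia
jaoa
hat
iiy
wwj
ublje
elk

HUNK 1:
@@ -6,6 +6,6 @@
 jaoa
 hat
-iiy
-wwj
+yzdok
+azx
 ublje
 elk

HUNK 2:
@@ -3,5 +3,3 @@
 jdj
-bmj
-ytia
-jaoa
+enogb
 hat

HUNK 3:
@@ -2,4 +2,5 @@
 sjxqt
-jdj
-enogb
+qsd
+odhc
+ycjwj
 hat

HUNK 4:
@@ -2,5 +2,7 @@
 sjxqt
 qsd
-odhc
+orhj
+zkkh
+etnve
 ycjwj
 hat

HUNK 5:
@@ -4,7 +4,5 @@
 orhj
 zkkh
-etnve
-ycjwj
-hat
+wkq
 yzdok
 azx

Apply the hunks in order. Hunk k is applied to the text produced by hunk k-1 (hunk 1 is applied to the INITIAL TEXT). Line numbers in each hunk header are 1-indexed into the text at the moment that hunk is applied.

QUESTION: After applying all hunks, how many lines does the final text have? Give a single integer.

Answer: 10

Derivation:
Hunk 1: at line 6 remove [iiy,wwj] add [yzdok,azx] -> 11 lines: azyv sjxqt jdj bmj ytia jaoa hat yzdok azx ublje elk
Hunk 2: at line 3 remove [bmj,ytia,jaoa] add [enogb] -> 9 lines: azyv sjxqt jdj enogb hat yzdok azx ublje elk
Hunk 3: at line 2 remove [jdj,enogb] add [qsd,odhc,ycjwj] -> 10 lines: azyv sjxqt qsd odhc ycjwj hat yzdok azx ublje elk
Hunk 4: at line 2 remove [odhc] add [orhj,zkkh,etnve] -> 12 lines: azyv sjxqt qsd orhj zkkh etnve ycjwj hat yzdok azx ublje elk
Hunk 5: at line 4 remove [etnve,ycjwj,hat] add [wkq] -> 10 lines: azyv sjxqt qsd orhj zkkh wkq yzdok azx ublje elk
Final line count: 10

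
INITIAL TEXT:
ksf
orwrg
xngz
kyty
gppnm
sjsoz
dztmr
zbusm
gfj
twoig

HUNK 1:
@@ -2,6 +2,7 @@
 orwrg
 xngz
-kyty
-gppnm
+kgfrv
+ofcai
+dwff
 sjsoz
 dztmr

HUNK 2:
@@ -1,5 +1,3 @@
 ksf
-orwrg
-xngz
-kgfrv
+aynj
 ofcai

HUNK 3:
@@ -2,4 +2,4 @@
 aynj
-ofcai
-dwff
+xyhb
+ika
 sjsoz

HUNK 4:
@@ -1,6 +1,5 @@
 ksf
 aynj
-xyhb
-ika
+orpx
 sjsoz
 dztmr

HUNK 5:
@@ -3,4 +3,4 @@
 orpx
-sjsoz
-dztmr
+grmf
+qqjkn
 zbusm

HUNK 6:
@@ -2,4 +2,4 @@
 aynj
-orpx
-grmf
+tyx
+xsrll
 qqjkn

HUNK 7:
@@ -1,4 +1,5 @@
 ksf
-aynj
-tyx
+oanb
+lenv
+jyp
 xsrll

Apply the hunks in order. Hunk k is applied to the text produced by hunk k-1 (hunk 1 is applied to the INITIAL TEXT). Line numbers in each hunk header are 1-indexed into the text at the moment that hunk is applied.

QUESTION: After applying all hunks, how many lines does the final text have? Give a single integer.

Hunk 1: at line 2 remove [kyty,gppnm] add [kgfrv,ofcai,dwff] -> 11 lines: ksf orwrg xngz kgfrv ofcai dwff sjsoz dztmr zbusm gfj twoig
Hunk 2: at line 1 remove [orwrg,xngz,kgfrv] add [aynj] -> 9 lines: ksf aynj ofcai dwff sjsoz dztmr zbusm gfj twoig
Hunk 3: at line 2 remove [ofcai,dwff] add [xyhb,ika] -> 9 lines: ksf aynj xyhb ika sjsoz dztmr zbusm gfj twoig
Hunk 4: at line 1 remove [xyhb,ika] add [orpx] -> 8 lines: ksf aynj orpx sjsoz dztmr zbusm gfj twoig
Hunk 5: at line 3 remove [sjsoz,dztmr] add [grmf,qqjkn] -> 8 lines: ksf aynj orpx grmf qqjkn zbusm gfj twoig
Hunk 6: at line 2 remove [orpx,grmf] add [tyx,xsrll] -> 8 lines: ksf aynj tyx xsrll qqjkn zbusm gfj twoig
Hunk 7: at line 1 remove [aynj,tyx] add [oanb,lenv,jyp] -> 9 lines: ksf oanb lenv jyp xsrll qqjkn zbusm gfj twoig
Final line count: 9

Answer: 9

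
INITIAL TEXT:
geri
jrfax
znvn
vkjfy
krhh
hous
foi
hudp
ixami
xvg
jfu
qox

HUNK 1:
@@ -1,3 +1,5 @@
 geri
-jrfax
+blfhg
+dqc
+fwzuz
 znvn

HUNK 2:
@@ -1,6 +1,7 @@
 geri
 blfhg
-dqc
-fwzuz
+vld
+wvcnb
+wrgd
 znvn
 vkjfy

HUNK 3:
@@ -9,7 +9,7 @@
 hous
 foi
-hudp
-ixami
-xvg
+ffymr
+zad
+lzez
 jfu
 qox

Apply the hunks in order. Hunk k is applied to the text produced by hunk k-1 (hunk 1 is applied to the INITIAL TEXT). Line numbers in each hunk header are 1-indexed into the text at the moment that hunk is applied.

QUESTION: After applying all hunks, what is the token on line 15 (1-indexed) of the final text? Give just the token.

Answer: qox

Derivation:
Hunk 1: at line 1 remove [jrfax] add [blfhg,dqc,fwzuz] -> 14 lines: geri blfhg dqc fwzuz znvn vkjfy krhh hous foi hudp ixami xvg jfu qox
Hunk 2: at line 1 remove [dqc,fwzuz] add [vld,wvcnb,wrgd] -> 15 lines: geri blfhg vld wvcnb wrgd znvn vkjfy krhh hous foi hudp ixami xvg jfu qox
Hunk 3: at line 9 remove [hudp,ixami,xvg] add [ffymr,zad,lzez] -> 15 lines: geri blfhg vld wvcnb wrgd znvn vkjfy krhh hous foi ffymr zad lzez jfu qox
Final line 15: qox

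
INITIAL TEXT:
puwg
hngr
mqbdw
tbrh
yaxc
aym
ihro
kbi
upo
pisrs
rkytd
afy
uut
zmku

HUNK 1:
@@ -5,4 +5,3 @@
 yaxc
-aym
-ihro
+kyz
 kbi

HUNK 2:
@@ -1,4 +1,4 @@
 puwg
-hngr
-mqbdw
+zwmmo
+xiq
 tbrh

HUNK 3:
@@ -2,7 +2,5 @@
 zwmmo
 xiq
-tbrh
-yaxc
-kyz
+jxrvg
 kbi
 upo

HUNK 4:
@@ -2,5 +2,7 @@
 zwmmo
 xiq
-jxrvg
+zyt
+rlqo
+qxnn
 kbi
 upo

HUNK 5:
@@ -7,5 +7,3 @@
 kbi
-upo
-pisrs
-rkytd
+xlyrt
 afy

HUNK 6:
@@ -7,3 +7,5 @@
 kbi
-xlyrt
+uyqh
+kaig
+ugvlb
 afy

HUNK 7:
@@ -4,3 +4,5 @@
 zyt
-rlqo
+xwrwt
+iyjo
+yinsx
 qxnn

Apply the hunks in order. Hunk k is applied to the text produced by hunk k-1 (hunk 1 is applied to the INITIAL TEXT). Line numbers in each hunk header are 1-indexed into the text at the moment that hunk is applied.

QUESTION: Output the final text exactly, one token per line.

Hunk 1: at line 5 remove [aym,ihro] add [kyz] -> 13 lines: puwg hngr mqbdw tbrh yaxc kyz kbi upo pisrs rkytd afy uut zmku
Hunk 2: at line 1 remove [hngr,mqbdw] add [zwmmo,xiq] -> 13 lines: puwg zwmmo xiq tbrh yaxc kyz kbi upo pisrs rkytd afy uut zmku
Hunk 3: at line 2 remove [tbrh,yaxc,kyz] add [jxrvg] -> 11 lines: puwg zwmmo xiq jxrvg kbi upo pisrs rkytd afy uut zmku
Hunk 4: at line 2 remove [jxrvg] add [zyt,rlqo,qxnn] -> 13 lines: puwg zwmmo xiq zyt rlqo qxnn kbi upo pisrs rkytd afy uut zmku
Hunk 5: at line 7 remove [upo,pisrs,rkytd] add [xlyrt] -> 11 lines: puwg zwmmo xiq zyt rlqo qxnn kbi xlyrt afy uut zmku
Hunk 6: at line 7 remove [xlyrt] add [uyqh,kaig,ugvlb] -> 13 lines: puwg zwmmo xiq zyt rlqo qxnn kbi uyqh kaig ugvlb afy uut zmku
Hunk 7: at line 4 remove [rlqo] add [xwrwt,iyjo,yinsx] -> 15 lines: puwg zwmmo xiq zyt xwrwt iyjo yinsx qxnn kbi uyqh kaig ugvlb afy uut zmku

Answer: puwg
zwmmo
xiq
zyt
xwrwt
iyjo
yinsx
qxnn
kbi
uyqh
kaig
ugvlb
afy
uut
zmku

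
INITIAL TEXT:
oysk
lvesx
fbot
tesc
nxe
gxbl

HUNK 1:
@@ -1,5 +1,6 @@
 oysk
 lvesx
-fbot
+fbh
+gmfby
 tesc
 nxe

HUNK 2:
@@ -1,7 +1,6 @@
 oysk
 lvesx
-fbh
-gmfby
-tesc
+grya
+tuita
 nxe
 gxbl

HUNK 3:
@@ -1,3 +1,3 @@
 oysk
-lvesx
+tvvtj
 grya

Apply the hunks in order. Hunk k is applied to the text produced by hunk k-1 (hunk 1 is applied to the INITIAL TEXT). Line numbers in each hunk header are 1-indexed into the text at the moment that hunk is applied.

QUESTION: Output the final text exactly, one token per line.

Hunk 1: at line 1 remove [fbot] add [fbh,gmfby] -> 7 lines: oysk lvesx fbh gmfby tesc nxe gxbl
Hunk 2: at line 1 remove [fbh,gmfby,tesc] add [grya,tuita] -> 6 lines: oysk lvesx grya tuita nxe gxbl
Hunk 3: at line 1 remove [lvesx] add [tvvtj] -> 6 lines: oysk tvvtj grya tuita nxe gxbl

Answer: oysk
tvvtj
grya
tuita
nxe
gxbl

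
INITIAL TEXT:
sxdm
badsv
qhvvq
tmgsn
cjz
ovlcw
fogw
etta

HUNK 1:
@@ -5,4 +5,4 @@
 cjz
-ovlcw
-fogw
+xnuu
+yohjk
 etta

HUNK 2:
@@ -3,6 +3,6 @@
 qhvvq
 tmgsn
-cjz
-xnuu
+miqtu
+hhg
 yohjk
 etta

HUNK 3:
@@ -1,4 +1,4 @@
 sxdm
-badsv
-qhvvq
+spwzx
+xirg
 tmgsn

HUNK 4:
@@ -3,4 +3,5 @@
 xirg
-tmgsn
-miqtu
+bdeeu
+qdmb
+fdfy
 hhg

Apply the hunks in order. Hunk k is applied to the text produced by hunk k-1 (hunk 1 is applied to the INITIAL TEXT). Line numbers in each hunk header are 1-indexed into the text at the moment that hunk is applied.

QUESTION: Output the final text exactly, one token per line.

Hunk 1: at line 5 remove [ovlcw,fogw] add [xnuu,yohjk] -> 8 lines: sxdm badsv qhvvq tmgsn cjz xnuu yohjk etta
Hunk 2: at line 3 remove [cjz,xnuu] add [miqtu,hhg] -> 8 lines: sxdm badsv qhvvq tmgsn miqtu hhg yohjk etta
Hunk 3: at line 1 remove [badsv,qhvvq] add [spwzx,xirg] -> 8 lines: sxdm spwzx xirg tmgsn miqtu hhg yohjk etta
Hunk 4: at line 3 remove [tmgsn,miqtu] add [bdeeu,qdmb,fdfy] -> 9 lines: sxdm spwzx xirg bdeeu qdmb fdfy hhg yohjk etta

Answer: sxdm
spwzx
xirg
bdeeu
qdmb
fdfy
hhg
yohjk
etta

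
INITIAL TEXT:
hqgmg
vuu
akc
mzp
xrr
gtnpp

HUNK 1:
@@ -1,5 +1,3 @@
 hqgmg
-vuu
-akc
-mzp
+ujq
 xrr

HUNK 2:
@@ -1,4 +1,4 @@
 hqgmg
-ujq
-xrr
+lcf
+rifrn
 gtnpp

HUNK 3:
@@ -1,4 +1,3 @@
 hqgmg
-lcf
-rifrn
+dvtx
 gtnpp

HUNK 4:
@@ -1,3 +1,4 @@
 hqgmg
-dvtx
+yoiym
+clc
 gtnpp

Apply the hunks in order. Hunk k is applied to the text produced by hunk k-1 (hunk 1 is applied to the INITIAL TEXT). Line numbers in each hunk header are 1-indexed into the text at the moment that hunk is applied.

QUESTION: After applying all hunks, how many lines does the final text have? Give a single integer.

Answer: 4

Derivation:
Hunk 1: at line 1 remove [vuu,akc,mzp] add [ujq] -> 4 lines: hqgmg ujq xrr gtnpp
Hunk 2: at line 1 remove [ujq,xrr] add [lcf,rifrn] -> 4 lines: hqgmg lcf rifrn gtnpp
Hunk 3: at line 1 remove [lcf,rifrn] add [dvtx] -> 3 lines: hqgmg dvtx gtnpp
Hunk 4: at line 1 remove [dvtx] add [yoiym,clc] -> 4 lines: hqgmg yoiym clc gtnpp
Final line count: 4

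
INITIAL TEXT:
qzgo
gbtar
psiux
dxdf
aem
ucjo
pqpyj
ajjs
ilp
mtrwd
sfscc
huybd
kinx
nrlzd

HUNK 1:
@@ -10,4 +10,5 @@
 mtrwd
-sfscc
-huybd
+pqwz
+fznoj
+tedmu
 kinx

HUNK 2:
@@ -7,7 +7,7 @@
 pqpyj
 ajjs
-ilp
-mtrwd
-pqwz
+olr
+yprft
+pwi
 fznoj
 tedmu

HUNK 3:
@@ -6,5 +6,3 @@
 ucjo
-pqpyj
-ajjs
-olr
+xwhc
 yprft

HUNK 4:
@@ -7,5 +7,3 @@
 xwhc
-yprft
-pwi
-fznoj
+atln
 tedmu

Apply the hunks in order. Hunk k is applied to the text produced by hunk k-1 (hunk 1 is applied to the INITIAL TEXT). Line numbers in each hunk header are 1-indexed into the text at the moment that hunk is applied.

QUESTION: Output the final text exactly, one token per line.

Answer: qzgo
gbtar
psiux
dxdf
aem
ucjo
xwhc
atln
tedmu
kinx
nrlzd

Derivation:
Hunk 1: at line 10 remove [sfscc,huybd] add [pqwz,fznoj,tedmu] -> 15 lines: qzgo gbtar psiux dxdf aem ucjo pqpyj ajjs ilp mtrwd pqwz fznoj tedmu kinx nrlzd
Hunk 2: at line 7 remove [ilp,mtrwd,pqwz] add [olr,yprft,pwi] -> 15 lines: qzgo gbtar psiux dxdf aem ucjo pqpyj ajjs olr yprft pwi fznoj tedmu kinx nrlzd
Hunk 3: at line 6 remove [pqpyj,ajjs,olr] add [xwhc] -> 13 lines: qzgo gbtar psiux dxdf aem ucjo xwhc yprft pwi fznoj tedmu kinx nrlzd
Hunk 4: at line 7 remove [yprft,pwi,fznoj] add [atln] -> 11 lines: qzgo gbtar psiux dxdf aem ucjo xwhc atln tedmu kinx nrlzd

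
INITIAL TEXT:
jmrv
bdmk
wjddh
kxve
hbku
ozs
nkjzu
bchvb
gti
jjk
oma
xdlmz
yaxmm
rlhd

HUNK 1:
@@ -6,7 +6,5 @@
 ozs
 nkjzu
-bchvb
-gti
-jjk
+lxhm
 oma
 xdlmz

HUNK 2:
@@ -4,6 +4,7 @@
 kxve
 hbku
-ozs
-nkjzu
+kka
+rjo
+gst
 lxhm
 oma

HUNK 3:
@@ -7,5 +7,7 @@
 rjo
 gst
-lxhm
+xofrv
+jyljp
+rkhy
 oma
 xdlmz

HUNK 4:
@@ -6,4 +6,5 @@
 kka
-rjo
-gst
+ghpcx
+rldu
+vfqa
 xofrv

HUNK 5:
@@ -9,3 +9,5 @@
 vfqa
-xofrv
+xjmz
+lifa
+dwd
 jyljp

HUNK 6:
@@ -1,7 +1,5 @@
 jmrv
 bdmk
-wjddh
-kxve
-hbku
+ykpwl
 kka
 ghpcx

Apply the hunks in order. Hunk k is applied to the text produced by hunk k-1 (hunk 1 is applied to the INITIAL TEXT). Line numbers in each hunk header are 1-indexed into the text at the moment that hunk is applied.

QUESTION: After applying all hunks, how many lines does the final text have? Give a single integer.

Hunk 1: at line 6 remove [bchvb,gti,jjk] add [lxhm] -> 12 lines: jmrv bdmk wjddh kxve hbku ozs nkjzu lxhm oma xdlmz yaxmm rlhd
Hunk 2: at line 4 remove [ozs,nkjzu] add [kka,rjo,gst] -> 13 lines: jmrv bdmk wjddh kxve hbku kka rjo gst lxhm oma xdlmz yaxmm rlhd
Hunk 3: at line 7 remove [lxhm] add [xofrv,jyljp,rkhy] -> 15 lines: jmrv bdmk wjddh kxve hbku kka rjo gst xofrv jyljp rkhy oma xdlmz yaxmm rlhd
Hunk 4: at line 6 remove [rjo,gst] add [ghpcx,rldu,vfqa] -> 16 lines: jmrv bdmk wjddh kxve hbku kka ghpcx rldu vfqa xofrv jyljp rkhy oma xdlmz yaxmm rlhd
Hunk 5: at line 9 remove [xofrv] add [xjmz,lifa,dwd] -> 18 lines: jmrv bdmk wjddh kxve hbku kka ghpcx rldu vfqa xjmz lifa dwd jyljp rkhy oma xdlmz yaxmm rlhd
Hunk 6: at line 1 remove [wjddh,kxve,hbku] add [ykpwl] -> 16 lines: jmrv bdmk ykpwl kka ghpcx rldu vfqa xjmz lifa dwd jyljp rkhy oma xdlmz yaxmm rlhd
Final line count: 16

Answer: 16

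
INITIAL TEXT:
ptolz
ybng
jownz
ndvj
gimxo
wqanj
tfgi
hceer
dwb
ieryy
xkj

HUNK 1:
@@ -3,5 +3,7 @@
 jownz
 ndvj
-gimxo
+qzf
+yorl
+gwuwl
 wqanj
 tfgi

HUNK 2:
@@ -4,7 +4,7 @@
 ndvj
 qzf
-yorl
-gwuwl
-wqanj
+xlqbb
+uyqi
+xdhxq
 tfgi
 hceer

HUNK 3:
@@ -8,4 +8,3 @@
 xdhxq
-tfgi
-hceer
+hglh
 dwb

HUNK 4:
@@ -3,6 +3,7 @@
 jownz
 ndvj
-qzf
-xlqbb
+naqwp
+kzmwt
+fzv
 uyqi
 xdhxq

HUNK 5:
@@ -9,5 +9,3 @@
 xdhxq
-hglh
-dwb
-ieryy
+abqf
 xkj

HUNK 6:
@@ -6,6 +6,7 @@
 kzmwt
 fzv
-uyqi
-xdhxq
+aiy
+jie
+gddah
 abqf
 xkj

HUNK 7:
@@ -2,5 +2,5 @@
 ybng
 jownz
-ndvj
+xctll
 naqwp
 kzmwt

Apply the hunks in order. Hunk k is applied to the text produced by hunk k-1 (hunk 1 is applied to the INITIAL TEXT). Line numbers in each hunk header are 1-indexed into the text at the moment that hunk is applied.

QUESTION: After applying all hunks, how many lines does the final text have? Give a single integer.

Answer: 12

Derivation:
Hunk 1: at line 3 remove [gimxo] add [qzf,yorl,gwuwl] -> 13 lines: ptolz ybng jownz ndvj qzf yorl gwuwl wqanj tfgi hceer dwb ieryy xkj
Hunk 2: at line 4 remove [yorl,gwuwl,wqanj] add [xlqbb,uyqi,xdhxq] -> 13 lines: ptolz ybng jownz ndvj qzf xlqbb uyqi xdhxq tfgi hceer dwb ieryy xkj
Hunk 3: at line 8 remove [tfgi,hceer] add [hglh] -> 12 lines: ptolz ybng jownz ndvj qzf xlqbb uyqi xdhxq hglh dwb ieryy xkj
Hunk 4: at line 3 remove [qzf,xlqbb] add [naqwp,kzmwt,fzv] -> 13 lines: ptolz ybng jownz ndvj naqwp kzmwt fzv uyqi xdhxq hglh dwb ieryy xkj
Hunk 5: at line 9 remove [hglh,dwb,ieryy] add [abqf] -> 11 lines: ptolz ybng jownz ndvj naqwp kzmwt fzv uyqi xdhxq abqf xkj
Hunk 6: at line 6 remove [uyqi,xdhxq] add [aiy,jie,gddah] -> 12 lines: ptolz ybng jownz ndvj naqwp kzmwt fzv aiy jie gddah abqf xkj
Hunk 7: at line 2 remove [ndvj] add [xctll] -> 12 lines: ptolz ybng jownz xctll naqwp kzmwt fzv aiy jie gddah abqf xkj
Final line count: 12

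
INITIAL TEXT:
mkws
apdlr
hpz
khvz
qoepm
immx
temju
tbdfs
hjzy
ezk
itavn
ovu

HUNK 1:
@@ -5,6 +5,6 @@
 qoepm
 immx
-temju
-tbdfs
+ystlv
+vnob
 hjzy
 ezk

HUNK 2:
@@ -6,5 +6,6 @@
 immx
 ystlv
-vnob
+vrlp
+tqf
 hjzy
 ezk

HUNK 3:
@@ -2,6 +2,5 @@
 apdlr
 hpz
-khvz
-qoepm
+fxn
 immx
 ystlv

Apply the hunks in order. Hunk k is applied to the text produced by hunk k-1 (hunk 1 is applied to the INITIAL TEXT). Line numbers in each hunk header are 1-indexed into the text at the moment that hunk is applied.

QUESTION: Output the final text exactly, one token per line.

Hunk 1: at line 5 remove [temju,tbdfs] add [ystlv,vnob] -> 12 lines: mkws apdlr hpz khvz qoepm immx ystlv vnob hjzy ezk itavn ovu
Hunk 2: at line 6 remove [vnob] add [vrlp,tqf] -> 13 lines: mkws apdlr hpz khvz qoepm immx ystlv vrlp tqf hjzy ezk itavn ovu
Hunk 3: at line 2 remove [khvz,qoepm] add [fxn] -> 12 lines: mkws apdlr hpz fxn immx ystlv vrlp tqf hjzy ezk itavn ovu

Answer: mkws
apdlr
hpz
fxn
immx
ystlv
vrlp
tqf
hjzy
ezk
itavn
ovu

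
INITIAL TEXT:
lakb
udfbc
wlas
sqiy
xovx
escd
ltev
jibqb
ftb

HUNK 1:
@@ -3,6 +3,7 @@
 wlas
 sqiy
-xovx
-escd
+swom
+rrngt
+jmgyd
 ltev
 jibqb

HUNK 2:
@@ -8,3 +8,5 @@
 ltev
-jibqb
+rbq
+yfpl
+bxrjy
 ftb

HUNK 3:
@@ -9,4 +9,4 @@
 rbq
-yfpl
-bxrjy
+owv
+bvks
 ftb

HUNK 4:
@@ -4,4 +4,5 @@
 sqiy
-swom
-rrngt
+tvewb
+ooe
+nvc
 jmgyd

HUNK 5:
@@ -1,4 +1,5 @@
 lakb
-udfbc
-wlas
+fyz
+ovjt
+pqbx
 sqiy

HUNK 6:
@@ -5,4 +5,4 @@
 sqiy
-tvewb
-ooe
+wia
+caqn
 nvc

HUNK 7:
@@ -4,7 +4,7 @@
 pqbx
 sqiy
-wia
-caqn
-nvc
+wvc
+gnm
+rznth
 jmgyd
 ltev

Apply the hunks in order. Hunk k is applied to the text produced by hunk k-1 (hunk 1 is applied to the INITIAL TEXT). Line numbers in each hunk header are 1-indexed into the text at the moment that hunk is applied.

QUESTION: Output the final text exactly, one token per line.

Hunk 1: at line 3 remove [xovx,escd] add [swom,rrngt,jmgyd] -> 10 lines: lakb udfbc wlas sqiy swom rrngt jmgyd ltev jibqb ftb
Hunk 2: at line 8 remove [jibqb] add [rbq,yfpl,bxrjy] -> 12 lines: lakb udfbc wlas sqiy swom rrngt jmgyd ltev rbq yfpl bxrjy ftb
Hunk 3: at line 9 remove [yfpl,bxrjy] add [owv,bvks] -> 12 lines: lakb udfbc wlas sqiy swom rrngt jmgyd ltev rbq owv bvks ftb
Hunk 4: at line 4 remove [swom,rrngt] add [tvewb,ooe,nvc] -> 13 lines: lakb udfbc wlas sqiy tvewb ooe nvc jmgyd ltev rbq owv bvks ftb
Hunk 5: at line 1 remove [udfbc,wlas] add [fyz,ovjt,pqbx] -> 14 lines: lakb fyz ovjt pqbx sqiy tvewb ooe nvc jmgyd ltev rbq owv bvks ftb
Hunk 6: at line 5 remove [tvewb,ooe] add [wia,caqn] -> 14 lines: lakb fyz ovjt pqbx sqiy wia caqn nvc jmgyd ltev rbq owv bvks ftb
Hunk 7: at line 4 remove [wia,caqn,nvc] add [wvc,gnm,rznth] -> 14 lines: lakb fyz ovjt pqbx sqiy wvc gnm rznth jmgyd ltev rbq owv bvks ftb

Answer: lakb
fyz
ovjt
pqbx
sqiy
wvc
gnm
rznth
jmgyd
ltev
rbq
owv
bvks
ftb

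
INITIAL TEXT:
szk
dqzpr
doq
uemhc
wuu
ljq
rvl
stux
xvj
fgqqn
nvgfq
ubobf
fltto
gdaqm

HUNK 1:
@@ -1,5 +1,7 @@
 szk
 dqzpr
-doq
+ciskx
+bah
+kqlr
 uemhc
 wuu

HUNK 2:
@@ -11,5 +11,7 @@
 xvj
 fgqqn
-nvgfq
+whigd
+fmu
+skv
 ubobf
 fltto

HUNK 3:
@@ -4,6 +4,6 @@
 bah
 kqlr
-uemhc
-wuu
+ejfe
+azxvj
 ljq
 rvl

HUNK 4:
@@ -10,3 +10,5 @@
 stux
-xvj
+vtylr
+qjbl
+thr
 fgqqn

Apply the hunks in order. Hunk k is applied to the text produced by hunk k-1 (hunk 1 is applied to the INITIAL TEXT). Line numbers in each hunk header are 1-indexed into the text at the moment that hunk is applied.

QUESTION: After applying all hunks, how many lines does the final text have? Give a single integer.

Answer: 20

Derivation:
Hunk 1: at line 1 remove [doq] add [ciskx,bah,kqlr] -> 16 lines: szk dqzpr ciskx bah kqlr uemhc wuu ljq rvl stux xvj fgqqn nvgfq ubobf fltto gdaqm
Hunk 2: at line 11 remove [nvgfq] add [whigd,fmu,skv] -> 18 lines: szk dqzpr ciskx bah kqlr uemhc wuu ljq rvl stux xvj fgqqn whigd fmu skv ubobf fltto gdaqm
Hunk 3: at line 4 remove [uemhc,wuu] add [ejfe,azxvj] -> 18 lines: szk dqzpr ciskx bah kqlr ejfe azxvj ljq rvl stux xvj fgqqn whigd fmu skv ubobf fltto gdaqm
Hunk 4: at line 10 remove [xvj] add [vtylr,qjbl,thr] -> 20 lines: szk dqzpr ciskx bah kqlr ejfe azxvj ljq rvl stux vtylr qjbl thr fgqqn whigd fmu skv ubobf fltto gdaqm
Final line count: 20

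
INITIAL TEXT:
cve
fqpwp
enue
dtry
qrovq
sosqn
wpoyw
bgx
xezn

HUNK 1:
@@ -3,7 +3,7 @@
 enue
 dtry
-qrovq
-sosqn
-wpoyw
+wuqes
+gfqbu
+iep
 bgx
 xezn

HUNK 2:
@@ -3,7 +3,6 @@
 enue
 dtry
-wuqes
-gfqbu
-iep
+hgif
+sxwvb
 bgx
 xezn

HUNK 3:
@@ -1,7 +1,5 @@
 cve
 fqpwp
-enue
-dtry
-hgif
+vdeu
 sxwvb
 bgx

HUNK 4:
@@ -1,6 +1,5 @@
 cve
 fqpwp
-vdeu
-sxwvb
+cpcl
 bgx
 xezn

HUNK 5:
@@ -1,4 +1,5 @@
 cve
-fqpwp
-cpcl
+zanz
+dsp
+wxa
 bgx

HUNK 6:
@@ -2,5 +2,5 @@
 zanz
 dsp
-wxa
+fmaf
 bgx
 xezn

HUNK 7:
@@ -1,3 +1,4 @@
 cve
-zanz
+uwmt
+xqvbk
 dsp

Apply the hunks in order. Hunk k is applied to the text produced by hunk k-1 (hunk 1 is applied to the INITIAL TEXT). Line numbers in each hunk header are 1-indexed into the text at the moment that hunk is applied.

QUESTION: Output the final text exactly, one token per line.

Hunk 1: at line 3 remove [qrovq,sosqn,wpoyw] add [wuqes,gfqbu,iep] -> 9 lines: cve fqpwp enue dtry wuqes gfqbu iep bgx xezn
Hunk 2: at line 3 remove [wuqes,gfqbu,iep] add [hgif,sxwvb] -> 8 lines: cve fqpwp enue dtry hgif sxwvb bgx xezn
Hunk 3: at line 1 remove [enue,dtry,hgif] add [vdeu] -> 6 lines: cve fqpwp vdeu sxwvb bgx xezn
Hunk 4: at line 1 remove [vdeu,sxwvb] add [cpcl] -> 5 lines: cve fqpwp cpcl bgx xezn
Hunk 5: at line 1 remove [fqpwp,cpcl] add [zanz,dsp,wxa] -> 6 lines: cve zanz dsp wxa bgx xezn
Hunk 6: at line 2 remove [wxa] add [fmaf] -> 6 lines: cve zanz dsp fmaf bgx xezn
Hunk 7: at line 1 remove [zanz] add [uwmt,xqvbk] -> 7 lines: cve uwmt xqvbk dsp fmaf bgx xezn

Answer: cve
uwmt
xqvbk
dsp
fmaf
bgx
xezn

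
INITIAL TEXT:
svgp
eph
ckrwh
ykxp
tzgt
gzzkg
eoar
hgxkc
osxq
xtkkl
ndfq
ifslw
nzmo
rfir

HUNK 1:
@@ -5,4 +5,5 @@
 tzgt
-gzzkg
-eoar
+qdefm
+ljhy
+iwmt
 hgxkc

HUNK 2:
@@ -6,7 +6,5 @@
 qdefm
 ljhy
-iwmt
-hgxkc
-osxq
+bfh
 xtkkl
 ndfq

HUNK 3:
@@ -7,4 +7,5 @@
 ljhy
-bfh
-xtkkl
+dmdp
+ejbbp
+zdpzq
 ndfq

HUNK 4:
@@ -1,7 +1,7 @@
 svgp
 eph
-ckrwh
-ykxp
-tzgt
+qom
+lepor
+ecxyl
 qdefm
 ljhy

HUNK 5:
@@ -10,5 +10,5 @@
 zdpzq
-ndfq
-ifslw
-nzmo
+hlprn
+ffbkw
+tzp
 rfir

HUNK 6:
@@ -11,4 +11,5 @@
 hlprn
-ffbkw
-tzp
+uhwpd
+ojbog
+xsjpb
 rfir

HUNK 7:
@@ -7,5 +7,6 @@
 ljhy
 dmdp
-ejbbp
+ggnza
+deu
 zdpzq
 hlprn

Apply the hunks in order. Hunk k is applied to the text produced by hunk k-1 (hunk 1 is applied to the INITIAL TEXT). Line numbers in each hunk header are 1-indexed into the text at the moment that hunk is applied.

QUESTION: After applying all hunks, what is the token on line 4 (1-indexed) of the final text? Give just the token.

Hunk 1: at line 5 remove [gzzkg,eoar] add [qdefm,ljhy,iwmt] -> 15 lines: svgp eph ckrwh ykxp tzgt qdefm ljhy iwmt hgxkc osxq xtkkl ndfq ifslw nzmo rfir
Hunk 2: at line 6 remove [iwmt,hgxkc,osxq] add [bfh] -> 13 lines: svgp eph ckrwh ykxp tzgt qdefm ljhy bfh xtkkl ndfq ifslw nzmo rfir
Hunk 3: at line 7 remove [bfh,xtkkl] add [dmdp,ejbbp,zdpzq] -> 14 lines: svgp eph ckrwh ykxp tzgt qdefm ljhy dmdp ejbbp zdpzq ndfq ifslw nzmo rfir
Hunk 4: at line 1 remove [ckrwh,ykxp,tzgt] add [qom,lepor,ecxyl] -> 14 lines: svgp eph qom lepor ecxyl qdefm ljhy dmdp ejbbp zdpzq ndfq ifslw nzmo rfir
Hunk 5: at line 10 remove [ndfq,ifslw,nzmo] add [hlprn,ffbkw,tzp] -> 14 lines: svgp eph qom lepor ecxyl qdefm ljhy dmdp ejbbp zdpzq hlprn ffbkw tzp rfir
Hunk 6: at line 11 remove [ffbkw,tzp] add [uhwpd,ojbog,xsjpb] -> 15 lines: svgp eph qom lepor ecxyl qdefm ljhy dmdp ejbbp zdpzq hlprn uhwpd ojbog xsjpb rfir
Hunk 7: at line 7 remove [ejbbp] add [ggnza,deu] -> 16 lines: svgp eph qom lepor ecxyl qdefm ljhy dmdp ggnza deu zdpzq hlprn uhwpd ojbog xsjpb rfir
Final line 4: lepor

Answer: lepor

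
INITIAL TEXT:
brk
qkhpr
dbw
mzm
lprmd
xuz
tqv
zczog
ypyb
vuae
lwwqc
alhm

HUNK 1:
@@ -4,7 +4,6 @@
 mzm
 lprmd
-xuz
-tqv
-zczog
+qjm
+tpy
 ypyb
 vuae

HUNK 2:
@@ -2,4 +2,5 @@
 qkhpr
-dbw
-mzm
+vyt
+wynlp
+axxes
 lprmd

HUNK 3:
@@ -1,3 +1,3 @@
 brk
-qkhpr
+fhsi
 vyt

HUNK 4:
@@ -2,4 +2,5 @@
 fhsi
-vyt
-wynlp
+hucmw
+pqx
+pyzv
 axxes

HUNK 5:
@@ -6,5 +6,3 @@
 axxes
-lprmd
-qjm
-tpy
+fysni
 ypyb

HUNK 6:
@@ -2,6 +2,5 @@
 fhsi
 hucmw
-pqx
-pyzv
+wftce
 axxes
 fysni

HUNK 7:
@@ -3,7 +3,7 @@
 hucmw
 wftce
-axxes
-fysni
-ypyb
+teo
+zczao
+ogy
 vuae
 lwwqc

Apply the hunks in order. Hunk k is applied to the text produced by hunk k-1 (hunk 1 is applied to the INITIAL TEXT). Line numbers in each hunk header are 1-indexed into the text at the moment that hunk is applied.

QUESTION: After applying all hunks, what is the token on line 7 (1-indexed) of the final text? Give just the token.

Answer: ogy

Derivation:
Hunk 1: at line 4 remove [xuz,tqv,zczog] add [qjm,tpy] -> 11 lines: brk qkhpr dbw mzm lprmd qjm tpy ypyb vuae lwwqc alhm
Hunk 2: at line 2 remove [dbw,mzm] add [vyt,wynlp,axxes] -> 12 lines: brk qkhpr vyt wynlp axxes lprmd qjm tpy ypyb vuae lwwqc alhm
Hunk 3: at line 1 remove [qkhpr] add [fhsi] -> 12 lines: brk fhsi vyt wynlp axxes lprmd qjm tpy ypyb vuae lwwqc alhm
Hunk 4: at line 2 remove [vyt,wynlp] add [hucmw,pqx,pyzv] -> 13 lines: brk fhsi hucmw pqx pyzv axxes lprmd qjm tpy ypyb vuae lwwqc alhm
Hunk 5: at line 6 remove [lprmd,qjm,tpy] add [fysni] -> 11 lines: brk fhsi hucmw pqx pyzv axxes fysni ypyb vuae lwwqc alhm
Hunk 6: at line 2 remove [pqx,pyzv] add [wftce] -> 10 lines: brk fhsi hucmw wftce axxes fysni ypyb vuae lwwqc alhm
Hunk 7: at line 3 remove [axxes,fysni,ypyb] add [teo,zczao,ogy] -> 10 lines: brk fhsi hucmw wftce teo zczao ogy vuae lwwqc alhm
Final line 7: ogy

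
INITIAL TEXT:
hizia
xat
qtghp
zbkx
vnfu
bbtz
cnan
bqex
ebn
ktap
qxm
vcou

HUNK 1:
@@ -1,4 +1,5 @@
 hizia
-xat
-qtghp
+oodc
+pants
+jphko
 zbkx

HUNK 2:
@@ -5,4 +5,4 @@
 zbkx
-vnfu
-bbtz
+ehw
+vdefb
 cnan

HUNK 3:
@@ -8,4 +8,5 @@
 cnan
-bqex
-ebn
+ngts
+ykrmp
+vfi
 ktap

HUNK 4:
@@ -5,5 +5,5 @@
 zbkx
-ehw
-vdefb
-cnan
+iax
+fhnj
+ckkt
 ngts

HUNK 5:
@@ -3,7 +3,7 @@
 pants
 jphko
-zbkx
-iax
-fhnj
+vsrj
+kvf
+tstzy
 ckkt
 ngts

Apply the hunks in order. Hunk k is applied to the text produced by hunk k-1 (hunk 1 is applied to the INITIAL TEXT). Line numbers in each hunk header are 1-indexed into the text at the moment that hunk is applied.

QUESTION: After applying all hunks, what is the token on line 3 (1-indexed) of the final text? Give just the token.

Hunk 1: at line 1 remove [xat,qtghp] add [oodc,pants,jphko] -> 13 lines: hizia oodc pants jphko zbkx vnfu bbtz cnan bqex ebn ktap qxm vcou
Hunk 2: at line 5 remove [vnfu,bbtz] add [ehw,vdefb] -> 13 lines: hizia oodc pants jphko zbkx ehw vdefb cnan bqex ebn ktap qxm vcou
Hunk 3: at line 8 remove [bqex,ebn] add [ngts,ykrmp,vfi] -> 14 lines: hizia oodc pants jphko zbkx ehw vdefb cnan ngts ykrmp vfi ktap qxm vcou
Hunk 4: at line 5 remove [ehw,vdefb,cnan] add [iax,fhnj,ckkt] -> 14 lines: hizia oodc pants jphko zbkx iax fhnj ckkt ngts ykrmp vfi ktap qxm vcou
Hunk 5: at line 3 remove [zbkx,iax,fhnj] add [vsrj,kvf,tstzy] -> 14 lines: hizia oodc pants jphko vsrj kvf tstzy ckkt ngts ykrmp vfi ktap qxm vcou
Final line 3: pants

Answer: pants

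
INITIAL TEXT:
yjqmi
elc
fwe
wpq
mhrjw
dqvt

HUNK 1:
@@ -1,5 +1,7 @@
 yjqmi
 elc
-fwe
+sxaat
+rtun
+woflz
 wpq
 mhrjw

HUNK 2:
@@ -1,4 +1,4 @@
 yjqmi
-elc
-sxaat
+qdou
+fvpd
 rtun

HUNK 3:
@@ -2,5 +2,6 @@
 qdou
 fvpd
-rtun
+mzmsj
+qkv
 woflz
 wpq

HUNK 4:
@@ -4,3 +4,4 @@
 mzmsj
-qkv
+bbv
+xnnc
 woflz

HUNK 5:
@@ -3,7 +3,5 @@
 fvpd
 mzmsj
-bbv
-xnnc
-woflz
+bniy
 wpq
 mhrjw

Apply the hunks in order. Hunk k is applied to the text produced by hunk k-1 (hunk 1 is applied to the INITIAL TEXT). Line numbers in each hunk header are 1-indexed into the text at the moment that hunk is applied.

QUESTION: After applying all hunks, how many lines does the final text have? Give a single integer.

Hunk 1: at line 1 remove [fwe] add [sxaat,rtun,woflz] -> 8 lines: yjqmi elc sxaat rtun woflz wpq mhrjw dqvt
Hunk 2: at line 1 remove [elc,sxaat] add [qdou,fvpd] -> 8 lines: yjqmi qdou fvpd rtun woflz wpq mhrjw dqvt
Hunk 3: at line 2 remove [rtun] add [mzmsj,qkv] -> 9 lines: yjqmi qdou fvpd mzmsj qkv woflz wpq mhrjw dqvt
Hunk 4: at line 4 remove [qkv] add [bbv,xnnc] -> 10 lines: yjqmi qdou fvpd mzmsj bbv xnnc woflz wpq mhrjw dqvt
Hunk 5: at line 3 remove [bbv,xnnc,woflz] add [bniy] -> 8 lines: yjqmi qdou fvpd mzmsj bniy wpq mhrjw dqvt
Final line count: 8

Answer: 8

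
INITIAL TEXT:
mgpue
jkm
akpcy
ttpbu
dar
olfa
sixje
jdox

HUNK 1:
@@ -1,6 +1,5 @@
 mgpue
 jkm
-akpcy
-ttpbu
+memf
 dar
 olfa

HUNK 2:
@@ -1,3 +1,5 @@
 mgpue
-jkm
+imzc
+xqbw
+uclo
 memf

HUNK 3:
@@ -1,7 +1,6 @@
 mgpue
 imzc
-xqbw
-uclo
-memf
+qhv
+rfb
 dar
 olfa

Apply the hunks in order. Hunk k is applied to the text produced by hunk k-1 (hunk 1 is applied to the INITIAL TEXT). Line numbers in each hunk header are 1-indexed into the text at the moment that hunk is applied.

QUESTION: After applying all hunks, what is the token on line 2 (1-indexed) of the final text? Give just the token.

Answer: imzc

Derivation:
Hunk 1: at line 1 remove [akpcy,ttpbu] add [memf] -> 7 lines: mgpue jkm memf dar olfa sixje jdox
Hunk 2: at line 1 remove [jkm] add [imzc,xqbw,uclo] -> 9 lines: mgpue imzc xqbw uclo memf dar olfa sixje jdox
Hunk 3: at line 1 remove [xqbw,uclo,memf] add [qhv,rfb] -> 8 lines: mgpue imzc qhv rfb dar olfa sixje jdox
Final line 2: imzc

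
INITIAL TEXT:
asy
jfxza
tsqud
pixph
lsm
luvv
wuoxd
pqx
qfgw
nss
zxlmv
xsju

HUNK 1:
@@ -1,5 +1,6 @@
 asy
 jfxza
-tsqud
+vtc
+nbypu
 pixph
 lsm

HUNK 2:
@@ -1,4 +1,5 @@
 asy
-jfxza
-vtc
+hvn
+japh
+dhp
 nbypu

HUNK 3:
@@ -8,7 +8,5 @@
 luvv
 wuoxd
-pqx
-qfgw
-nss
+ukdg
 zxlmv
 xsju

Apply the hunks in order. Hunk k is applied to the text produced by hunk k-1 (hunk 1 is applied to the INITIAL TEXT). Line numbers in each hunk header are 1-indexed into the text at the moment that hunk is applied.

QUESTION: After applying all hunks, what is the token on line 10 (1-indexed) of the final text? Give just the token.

Answer: ukdg

Derivation:
Hunk 1: at line 1 remove [tsqud] add [vtc,nbypu] -> 13 lines: asy jfxza vtc nbypu pixph lsm luvv wuoxd pqx qfgw nss zxlmv xsju
Hunk 2: at line 1 remove [jfxza,vtc] add [hvn,japh,dhp] -> 14 lines: asy hvn japh dhp nbypu pixph lsm luvv wuoxd pqx qfgw nss zxlmv xsju
Hunk 3: at line 8 remove [pqx,qfgw,nss] add [ukdg] -> 12 lines: asy hvn japh dhp nbypu pixph lsm luvv wuoxd ukdg zxlmv xsju
Final line 10: ukdg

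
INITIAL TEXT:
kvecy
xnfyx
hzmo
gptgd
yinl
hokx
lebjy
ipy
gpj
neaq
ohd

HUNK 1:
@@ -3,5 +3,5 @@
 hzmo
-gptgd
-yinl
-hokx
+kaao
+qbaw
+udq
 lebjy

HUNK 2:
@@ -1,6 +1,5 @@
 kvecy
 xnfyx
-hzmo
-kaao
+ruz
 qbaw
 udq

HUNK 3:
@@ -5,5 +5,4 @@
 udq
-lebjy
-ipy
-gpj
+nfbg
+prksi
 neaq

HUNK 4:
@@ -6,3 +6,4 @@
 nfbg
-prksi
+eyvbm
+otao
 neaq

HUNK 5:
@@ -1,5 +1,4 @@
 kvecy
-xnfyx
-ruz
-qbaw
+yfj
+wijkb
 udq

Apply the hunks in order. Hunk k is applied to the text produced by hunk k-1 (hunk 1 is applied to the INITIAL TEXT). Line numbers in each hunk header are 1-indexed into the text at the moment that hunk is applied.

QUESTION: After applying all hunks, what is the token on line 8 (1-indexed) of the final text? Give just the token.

Hunk 1: at line 3 remove [gptgd,yinl,hokx] add [kaao,qbaw,udq] -> 11 lines: kvecy xnfyx hzmo kaao qbaw udq lebjy ipy gpj neaq ohd
Hunk 2: at line 1 remove [hzmo,kaao] add [ruz] -> 10 lines: kvecy xnfyx ruz qbaw udq lebjy ipy gpj neaq ohd
Hunk 3: at line 5 remove [lebjy,ipy,gpj] add [nfbg,prksi] -> 9 lines: kvecy xnfyx ruz qbaw udq nfbg prksi neaq ohd
Hunk 4: at line 6 remove [prksi] add [eyvbm,otao] -> 10 lines: kvecy xnfyx ruz qbaw udq nfbg eyvbm otao neaq ohd
Hunk 5: at line 1 remove [xnfyx,ruz,qbaw] add [yfj,wijkb] -> 9 lines: kvecy yfj wijkb udq nfbg eyvbm otao neaq ohd
Final line 8: neaq

Answer: neaq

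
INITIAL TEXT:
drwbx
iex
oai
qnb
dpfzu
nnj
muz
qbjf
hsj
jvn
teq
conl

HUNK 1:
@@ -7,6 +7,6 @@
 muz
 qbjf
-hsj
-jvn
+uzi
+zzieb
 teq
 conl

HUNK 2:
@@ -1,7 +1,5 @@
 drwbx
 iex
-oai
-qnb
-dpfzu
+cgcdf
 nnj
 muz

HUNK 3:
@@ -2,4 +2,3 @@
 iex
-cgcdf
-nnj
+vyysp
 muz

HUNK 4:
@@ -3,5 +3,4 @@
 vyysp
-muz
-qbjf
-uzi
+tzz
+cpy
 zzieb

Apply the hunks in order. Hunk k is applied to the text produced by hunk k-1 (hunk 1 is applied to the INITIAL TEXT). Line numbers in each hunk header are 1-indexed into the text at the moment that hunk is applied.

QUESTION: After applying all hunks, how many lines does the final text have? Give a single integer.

Answer: 8

Derivation:
Hunk 1: at line 7 remove [hsj,jvn] add [uzi,zzieb] -> 12 lines: drwbx iex oai qnb dpfzu nnj muz qbjf uzi zzieb teq conl
Hunk 2: at line 1 remove [oai,qnb,dpfzu] add [cgcdf] -> 10 lines: drwbx iex cgcdf nnj muz qbjf uzi zzieb teq conl
Hunk 3: at line 2 remove [cgcdf,nnj] add [vyysp] -> 9 lines: drwbx iex vyysp muz qbjf uzi zzieb teq conl
Hunk 4: at line 3 remove [muz,qbjf,uzi] add [tzz,cpy] -> 8 lines: drwbx iex vyysp tzz cpy zzieb teq conl
Final line count: 8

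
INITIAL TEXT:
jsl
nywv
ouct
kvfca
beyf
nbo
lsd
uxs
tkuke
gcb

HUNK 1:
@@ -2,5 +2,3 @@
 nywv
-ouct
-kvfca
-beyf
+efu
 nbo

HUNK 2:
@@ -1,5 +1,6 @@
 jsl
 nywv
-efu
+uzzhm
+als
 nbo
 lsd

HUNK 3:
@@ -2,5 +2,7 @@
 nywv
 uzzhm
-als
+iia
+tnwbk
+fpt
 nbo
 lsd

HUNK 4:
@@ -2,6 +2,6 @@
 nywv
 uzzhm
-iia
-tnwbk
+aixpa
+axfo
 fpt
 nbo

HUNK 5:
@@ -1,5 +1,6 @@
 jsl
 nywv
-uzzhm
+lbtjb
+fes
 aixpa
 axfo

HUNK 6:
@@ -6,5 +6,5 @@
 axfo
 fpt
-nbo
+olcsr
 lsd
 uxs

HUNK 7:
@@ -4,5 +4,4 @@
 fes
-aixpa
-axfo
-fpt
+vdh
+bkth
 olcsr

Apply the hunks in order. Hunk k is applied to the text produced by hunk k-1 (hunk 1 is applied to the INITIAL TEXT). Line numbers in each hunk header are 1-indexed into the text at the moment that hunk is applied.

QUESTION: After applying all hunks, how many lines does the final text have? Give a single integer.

Hunk 1: at line 2 remove [ouct,kvfca,beyf] add [efu] -> 8 lines: jsl nywv efu nbo lsd uxs tkuke gcb
Hunk 2: at line 1 remove [efu] add [uzzhm,als] -> 9 lines: jsl nywv uzzhm als nbo lsd uxs tkuke gcb
Hunk 3: at line 2 remove [als] add [iia,tnwbk,fpt] -> 11 lines: jsl nywv uzzhm iia tnwbk fpt nbo lsd uxs tkuke gcb
Hunk 4: at line 2 remove [iia,tnwbk] add [aixpa,axfo] -> 11 lines: jsl nywv uzzhm aixpa axfo fpt nbo lsd uxs tkuke gcb
Hunk 5: at line 1 remove [uzzhm] add [lbtjb,fes] -> 12 lines: jsl nywv lbtjb fes aixpa axfo fpt nbo lsd uxs tkuke gcb
Hunk 6: at line 6 remove [nbo] add [olcsr] -> 12 lines: jsl nywv lbtjb fes aixpa axfo fpt olcsr lsd uxs tkuke gcb
Hunk 7: at line 4 remove [aixpa,axfo,fpt] add [vdh,bkth] -> 11 lines: jsl nywv lbtjb fes vdh bkth olcsr lsd uxs tkuke gcb
Final line count: 11

Answer: 11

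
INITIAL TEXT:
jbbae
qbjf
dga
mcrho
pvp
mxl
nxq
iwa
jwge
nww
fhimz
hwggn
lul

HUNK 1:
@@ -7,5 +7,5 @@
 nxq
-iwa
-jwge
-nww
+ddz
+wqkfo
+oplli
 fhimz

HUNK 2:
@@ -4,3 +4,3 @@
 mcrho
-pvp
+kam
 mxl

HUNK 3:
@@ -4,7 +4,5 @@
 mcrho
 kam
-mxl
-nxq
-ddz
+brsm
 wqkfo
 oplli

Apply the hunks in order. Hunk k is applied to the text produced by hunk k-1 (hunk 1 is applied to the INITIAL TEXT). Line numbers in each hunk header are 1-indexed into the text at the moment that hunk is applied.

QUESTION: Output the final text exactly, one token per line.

Answer: jbbae
qbjf
dga
mcrho
kam
brsm
wqkfo
oplli
fhimz
hwggn
lul

Derivation:
Hunk 1: at line 7 remove [iwa,jwge,nww] add [ddz,wqkfo,oplli] -> 13 lines: jbbae qbjf dga mcrho pvp mxl nxq ddz wqkfo oplli fhimz hwggn lul
Hunk 2: at line 4 remove [pvp] add [kam] -> 13 lines: jbbae qbjf dga mcrho kam mxl nxq ddz wqkfo oplli fhimz hwggn lul
Hunk 3: at line 4 remove [mxl,nxq,ddz] add [brsm] -> 11 lines: jbbae qbjf dga mcrho kam brsm wqkfo oplli fhimz hwggn lul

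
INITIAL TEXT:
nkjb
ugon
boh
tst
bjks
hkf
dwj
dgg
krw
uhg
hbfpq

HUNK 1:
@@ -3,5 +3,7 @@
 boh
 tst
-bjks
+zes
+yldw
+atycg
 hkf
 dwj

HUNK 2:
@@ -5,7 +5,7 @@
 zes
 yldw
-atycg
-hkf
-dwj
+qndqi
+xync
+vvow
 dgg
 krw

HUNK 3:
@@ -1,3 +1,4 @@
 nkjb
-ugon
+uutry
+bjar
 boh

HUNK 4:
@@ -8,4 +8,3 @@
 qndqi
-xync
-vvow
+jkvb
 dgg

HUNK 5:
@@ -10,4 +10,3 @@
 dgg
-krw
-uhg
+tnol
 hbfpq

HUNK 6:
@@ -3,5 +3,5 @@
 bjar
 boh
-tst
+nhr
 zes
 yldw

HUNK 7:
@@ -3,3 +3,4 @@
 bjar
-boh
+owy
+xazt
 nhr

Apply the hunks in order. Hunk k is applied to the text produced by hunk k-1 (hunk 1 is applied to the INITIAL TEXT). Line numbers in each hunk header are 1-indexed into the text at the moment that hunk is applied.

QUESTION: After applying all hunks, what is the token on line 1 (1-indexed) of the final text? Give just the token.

Hunk 1: at line 3 remove [bjks] add [zes,yldw,atycg] -> 13 lines: nkjb ugon boh tst zes yldw atycg hkf dwj dgg krw uhg hbfpq
Hunk 2: at line 5 remove [atycg,hkf,dwj] add [qndqi,xync,vvow] -> 13 lines: nkjb ugon boh tst zes yldw qndqi xync vvow dgg krw uhg hbfpq
Hunk 3: at line 1 remove [ugon] add [uutry,bjar] -> 14 lines: nkjb uutry bjar boh tst zes yldw qndqi xync vvow dgg krw uhg hbfpq
Hunk 4: at line 8 remove [xync,vvow] add [jkvb] -> 13 lines: nkjb uutry bjar boh tst zes yldw qndqi jkvb dgg krw uhg hbfpq
Hunk 5: at line 10 remove [krw,uhg] add [tnol] -> 12 lines: nkjb uutry bjar boh tst zes yldw qndqi jkvb dgg tnol hbfpq
Hunk 6: at line 3 remove [tst] add [nhr] -> 12 lines: nkjb uutry bjar boh nhr zes yldw qndqi jkvb dgg tnol hbfpq
Hunk 7: at line 3 remove [boh] add [owy,xazt] -> 13 lines: nkjb uutry bjar owy xazt nhr zes yldw qndqi jkvb dgg tnol hbfpq
Final line 1: nkjb

Answer: nkjb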